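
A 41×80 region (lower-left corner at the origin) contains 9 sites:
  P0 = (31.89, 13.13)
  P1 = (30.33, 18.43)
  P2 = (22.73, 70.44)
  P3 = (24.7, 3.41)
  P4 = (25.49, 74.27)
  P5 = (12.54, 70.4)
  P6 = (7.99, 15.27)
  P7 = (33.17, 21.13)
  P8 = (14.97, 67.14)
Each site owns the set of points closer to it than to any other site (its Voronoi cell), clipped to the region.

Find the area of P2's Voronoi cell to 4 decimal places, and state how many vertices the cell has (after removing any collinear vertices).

1. box [0,41]×[0,80]: [(0, 0) (41, 0) (41, 80) (0, 80)]
2. ⊥bis P2·P0 via (27.31,41.785): [(0, 37.42) (41, 43.9731) (41, 80) (0, 80)]  |A|=1611.4418
3. ⊥bis P2·P1 via (26.53,44.435): [(0, 40.5583) (41, 46.5494) (41, 80) (0, 80)]  |A|=1494.2917
4. ⊥bis P2·P3 via (23.715,36.925): [(0, 40.5583) (41, 46.5494) (41, 80) (0, 80)]  |A|=1494.2917
5. ⊥bis P2·P4 via (24.11,72.355): [(0, 40.5583) (41, 46.5494) (41, 60.1836) (13.5012, 80) (0, 80)]  |A|=1221.8281
6. ⊥bis P2·P5 via (17.635,70.42): [(17.742, 43.1509) (41, 46.5494) (41, 60.1836) (17.609, 77.0398)]  |A|=553.7781
7. ⊥bis P2·P6 via (15.36,42.855): [(17.742, 43.1509) (41, 46.5494) (41, 60.1836) (17.609, 77.0398)]  |A|=553.7781
8. ⊥bis P2·P7 via (27.95,45.785): [(17.7402, 43.6234) (41, 48.548) (41, 60.1836) (17.609, 77.0398)]  |A|=525.0375
9. ⊥bis P2·P8 via (18.85,68.79): [(17.6301, 71.6585) (28.5766, 45.9177) (41, 48.548) (41, 60.1836) (17.609, 77.0398)]  |A|=373.0105
10. canonical 5-gon: [(17.6301, 71.6585) (28.5766, 45.9177) (41, 48.548) (41, 60.1836) (17.609, 77.0398)]
11. shoelace: 373.0105

Area of P2's cell: 373.0105 (5 vertices)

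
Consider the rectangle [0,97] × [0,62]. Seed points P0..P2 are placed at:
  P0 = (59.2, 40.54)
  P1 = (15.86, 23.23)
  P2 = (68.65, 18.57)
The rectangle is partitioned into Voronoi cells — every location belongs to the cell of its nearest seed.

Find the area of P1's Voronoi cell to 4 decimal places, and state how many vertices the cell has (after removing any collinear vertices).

Area of P1's cell: 2249.2033 (5 vertices)

1. box [0,97]×[0,62]: [(0, 0) (97, 0) (97, 62) (0, 62)]
2. ⊥bis P1·P0 via (37.53,31.885): [(0, 0) (50.2649, 0) (25.5021, 62) (0, 62)]  |A|=2348.7751
3. ⊥bis P1·P2 via (42.255,20.9): [(0, 0) (40.4101, 0) (42.1939, 20.2078) (25.5021, 62) (0, 62)]  |A|=2249.2033
4. canonical 5-gon: [(0, 0) (40.4101, 0) (42.1939, 20.2078) (25.5021, 62) (0, 62)]
5. shoelace: 2249.2033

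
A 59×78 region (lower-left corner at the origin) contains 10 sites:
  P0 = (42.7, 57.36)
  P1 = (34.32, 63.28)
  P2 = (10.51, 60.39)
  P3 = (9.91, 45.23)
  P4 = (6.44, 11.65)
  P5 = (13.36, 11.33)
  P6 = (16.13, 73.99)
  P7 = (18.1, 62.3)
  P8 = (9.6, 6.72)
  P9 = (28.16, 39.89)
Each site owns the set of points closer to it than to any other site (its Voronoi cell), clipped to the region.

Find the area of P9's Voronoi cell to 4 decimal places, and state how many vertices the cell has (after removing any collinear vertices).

Area of P9's cell: 1133.1602 (6 vertices)

1. box [0,59]×[0,78]: [(0, 0) (59, 0) (59, 78) (0, 78)]
2. ⊥bis P9·P0 via (35.43,48.625): [(0, 0) (59, 0) (59, 29.0081) (0.1356, 78) (0, 78)]  |A|=3160.0585
3. ⊥bis P9·P1 via (31.24,51.585): [(0, 59.8124) (0, 0) (59, 0) (59, 29.0081) (32.1668, 51.3409)]  |A|=2865.733
4. ⊥bis P9·P2 via (19.335,50.14): [(23.4088, 53.6474) (0, 33.493) (0, 0) (59, 0) (59, 29.0081) (32.1668, 51.3409)]  |A|=2557.6811
5. ⊥bis P9·P3 via (19.035,42.56): [(23.4088, 53.6474) (21.8988, 52.3474) (6.5818, 0) (59, 0) (59, 29.0081) (32.1668, 51.3409)]  |A|=2018.6815
6. ⊥bis P9·P4 via (17.3,25.77): [(23.4088, 53.6474) (21.8988, 52.3474) (14.706, 27.7651) (50.8057, 0) (59, 0) (59, 29.0081) (32.1668, 51.3409)]  |A|=1404.7403
7. ⊥bis P9·P5 via (20.76,25.61): [(23.4088, 53.6474) (21.8988, 52.3474) (14.9555, 28.6179) (59, 5.7938) (59, 29.0081) (32.1668, 51.3409)]  |A|=1141.0403
8. ⊥bis P9·P6 via (22.145,56.94): [(23.4088, 53.6474) (21.8988, 52.3474) (14.9555, 28.6179) (59, 5.7938) (59, 29.0081) (32.1668, 51.3409)]  |A|=1141.0403
9. ⊥bis P9·P7 via (23.13,51.095): [(26.8166, 52.7499) (21.2908, 50.2694) (14.9555, 28.6179) (59, 5.7938) (59, 29.0081) (32.1668, 51.3409)]  |A|=1133.1602
10. ⊥bis P9·P8 via (18.88,23.305): [(26.8166, 52.7499) (21.2908, 50.2694) (14.9555, 28.6179) (59, 5.7938) (59, 29.0081) (32.1668, 51.3409)]  |A|=1133.1602
11. canonical 6-gon: [(26.8166, 52.7499) (21.2908, 50.2694) (14.9555, 28.6179) (59, 5.7938) (59, 29.0081) (32.1668, 51.3409)]
12. shoelace: 1133.1602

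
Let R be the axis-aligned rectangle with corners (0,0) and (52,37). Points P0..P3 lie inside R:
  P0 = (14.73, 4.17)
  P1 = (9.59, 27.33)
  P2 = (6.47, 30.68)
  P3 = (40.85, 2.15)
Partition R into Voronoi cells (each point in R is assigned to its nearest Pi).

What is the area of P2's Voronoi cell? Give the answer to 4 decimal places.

Area of P2's cell: 128.5428

1. box [0,52]×[0,37]: [(0, 0) (52, 0) (52, 37) (0, 37)]
2. ⊥bis P2·P0 via (10.6,17.425): [(0, 14.1222) (52, 30.3244) (52, 37) (0, 37)]  |A|=768.3863
3. ⊥bis P2·P1 via (8.03,29.005): [(0, 21.5263) (16.6144, 37) (0, 37)]  |A|=128.5428
4. ⊥bis P2·P3 via (23.66,16.415): [(0, 21.5263) (16.6144, 37) (0, 37)]  |A|=128.5428
5. canonical 3-gon: [(0, 21.5263) (16.6144, 37) (0, 37)]
6. shoelace: 128.5428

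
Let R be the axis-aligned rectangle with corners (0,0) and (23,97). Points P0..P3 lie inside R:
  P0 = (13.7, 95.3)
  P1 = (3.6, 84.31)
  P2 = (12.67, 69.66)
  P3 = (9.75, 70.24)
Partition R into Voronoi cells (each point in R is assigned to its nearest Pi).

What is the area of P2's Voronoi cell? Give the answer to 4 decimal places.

1. box [0,23]×[0,97]: [(0, 0) (23, 0) (23, 97) (0, 97)]
2. ⊥bis P2·P0 via (13.185,82.48): [(0, 83.0097) (0, 0) (23, 0) (23, 82.0857)]  |A|=1898.5969
3. ⊥bis P2·P1 via (8.135,76.985): [(16.7775, 82.3357) (0, 71.9485) (0, 0) (23, 0) (23, 82.0857)]  |A|=1805.8077
4. ⊥bis P2·P3 via (11.21,69.95): [(16.7775, 82.3357) (13.2345, 80.1421) (0, 13.5134) (0, 0) (23, 0) (23, 82.0857)]  |A|=1419.1292
5. canonical 6-gon: [(16.7775, 82.3357) (13.2345, 80.1421) (0, 13.5134) (0, 0) (23, 0) (23, 82.0857)]
6. shoelace: 1419.1292

Area of P2's cell: 1419.1292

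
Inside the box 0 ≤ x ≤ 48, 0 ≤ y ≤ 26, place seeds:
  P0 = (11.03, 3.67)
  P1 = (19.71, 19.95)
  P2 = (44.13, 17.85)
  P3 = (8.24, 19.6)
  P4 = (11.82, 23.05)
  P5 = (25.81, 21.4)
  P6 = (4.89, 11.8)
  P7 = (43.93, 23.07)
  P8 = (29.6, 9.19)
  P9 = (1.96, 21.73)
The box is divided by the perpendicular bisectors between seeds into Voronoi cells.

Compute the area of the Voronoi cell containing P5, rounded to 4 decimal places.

Area of P5's cell: 122.9340

1. box [0,48]×[0,26]: [(0, 0) (48, 0) (48, 26) (0, 26)]
2. ⊥bis P5·P0 via (18.42,12.535): [(33.4569, 0) (48, 0) (48, 26) (2.2675, 26)]  |A|=783.5831
3. ⊥bis P5·P1 via (22.76,20.675): [(26.2456, 6.0115) (33.4569, 0) (48, 0) (48, 26) (21.4942, 26)]  |A|=591.4258
4. ⊥bis P5·P2 via (34.97,19.625): [(26.2456, 6.0115) (31.4856, 1.6433) (36.2053, 26) (21.4942, 26)]  |A|=221.1491
5. ⊥bis P5·P3 via (17.025,20.5): [(26.2456, 6.0115) (31.4856, 1.6433) (36.2053, 26) (21.4942, 26)]  |A|=221.1491
6. ⊥bis P5·P4 via (18.815,22.225): [(26.2456, 6.0115) (31.4856, 1.6433) (36.2053, 26) (21.4942, 26)]  |A|=221.1491
7. ⊥bis P5·P6 via (15.35,16.6): [(26.2456, 6.0115) (31.4856, 1.6433) (36.2053, 26) (21.4942, 26)]  |A|=221.1491
8. ⊥bis P5·P7 via (34.87,22.235): [(26.2456, 6.0115) (31.4856, 1.6433) (35.0652, 20.1165) (34.523, 26) (21.4942, 26)]  |A|=216.2001
9. ⊥bis P5·P8 via (27.705,15.295): [(24.2908, 14.2352) (34.5422, 17.4173) (35.0652, 20.1165) (34.523, 26) (21.4942, 26)]  |A|=122.934
10. ⊥bis P5·P9 via (13.885,21.565): [(24.2908, 14.2352) (34.5422, 17.4173) (35.0652, 20.1165) (34.523, 26) (21.4942, 26)]  |A|=122.934
11. canonical 5-gon: [(24.2908, 14.2352) (34.5422, 17.4173) (35.0652, 20.1165) (34.523, 26) (21.4942, 26)]
12. shoelace: 122.934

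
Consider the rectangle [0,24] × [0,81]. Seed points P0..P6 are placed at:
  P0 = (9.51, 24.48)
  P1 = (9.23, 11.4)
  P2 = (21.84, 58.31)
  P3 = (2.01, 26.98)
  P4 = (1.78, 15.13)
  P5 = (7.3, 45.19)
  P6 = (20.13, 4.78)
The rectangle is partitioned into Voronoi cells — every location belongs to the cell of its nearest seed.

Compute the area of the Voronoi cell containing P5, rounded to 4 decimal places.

1. box [0,24]×[0,81]: [(0, 0) (24, 0) (24, 81) (0, 81)]
2. ⊥bis P5·P0 via (8.405,34.835): [(0, 33.9381) (24, 36.4992) (24, 81) (0, 81)]  |A|=1098.7529
3. ⊥bis P5·P1 via (8.265,28.295): [(0, 33.9381) (24, 36.4992) (24, 81) (0, 81)]  |A|=1098.7529
4. ⊥bis P5·P2 via (14.57,51.75): [(0, 67.8969) (0, 33.9381) (24, 36.4992) (24, 41.2994)]  |A|=465.1086
5. ⊥bis P5·P3 via (4.655,36.085): [(0, 67.8969) (0, 37.4373) (8.8094, 34.8782) (24, 36.4992) (24, 41.2994)]  |A|=449.6958
6. ⊥bis P5·P4 via (4.54,30.16): [(0, 67.8969) (0, 37.4373) (8.8094, 34.8782) (24, 36.4992) (24, 41.2994)]  |A|=449.6958
7. ⊥bis P5·P6 via (13.715,24.985): [(0, 67.8969) (0, 37.4373) (8.8094, 34.8782) (24, 36.4992) (24, 41.2994)]  |A|=449.6958
8. canonical 5-gon: [(0, 67.8969) (0, 37.4373) (8.8094, 34.8782) (24, 36.4992) (24, 41.2994)]
9. shoelace: 449.6958

Area of P5's cell: 449.6958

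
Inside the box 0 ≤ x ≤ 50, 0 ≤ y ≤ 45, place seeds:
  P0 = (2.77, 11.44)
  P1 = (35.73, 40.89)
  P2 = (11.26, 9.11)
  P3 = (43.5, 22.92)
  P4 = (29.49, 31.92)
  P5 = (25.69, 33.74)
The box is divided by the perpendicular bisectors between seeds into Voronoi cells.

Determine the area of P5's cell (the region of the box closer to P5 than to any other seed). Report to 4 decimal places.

1. box [0,50]×[0,45]: [(0, 0) (50, 0) (50, 45) (0, 45)]
2. ⊥bis P5·P0 via (14.23,22.59): [(0, 37.2156) (36.2089, 0) (50, 0) (50, 45) (0, 45)]  |A|=1576.2309
3. ⊥bis P5·P1 via (30.71,37.315): [(0, 37.2156) (36.2089, 0) (50, 0) (50, 10.2281) (25.2371, 45) (0, 45)]  |A|=1145.7042
4. ⊥bis P5·P2 via (18.475,21.425): [(0, 37.2156) (11.2385, 25.6646) (50, 2.9554) (50, 10.2281) (25.2371, 45) (0, 45)]  |A|=911.4546
5. ⊥bis P5·P3 via (34.595,28.33): [(0, 37.2156) (11.2385, 25.6646) (27.2697, 16.2724) (35.7522, 30.2348) (25.2371, 45) (0, 45)]  |A|=644.4806
6. ⊥bis P5·P4 via (27.59,32.83): [(0, 37.2156) (11.2385, 25.6646) (21.3273, 19.7539) (30.1289, 38.131) (25.2371, 45) (0, 45)]  |A|=501.8096
7. canonical 6-gon: [(0, 37.2156) (11.2385, 25.6646) (21.3273, 19.7539) (30.1289, 38.131) (25.2371, 45) (0, 45)]
8. shoelace: 501.8096

Area of P5's cell: 501.8096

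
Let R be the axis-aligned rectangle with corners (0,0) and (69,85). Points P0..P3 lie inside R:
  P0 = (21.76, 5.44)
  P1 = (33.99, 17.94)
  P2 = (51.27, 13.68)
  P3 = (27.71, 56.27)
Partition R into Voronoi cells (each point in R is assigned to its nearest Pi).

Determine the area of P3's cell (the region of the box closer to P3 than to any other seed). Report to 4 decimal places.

1. box [0,69]×[0,85]: [(0, 0) (69, 0) (69, 85) (0, 85)]
2. ⊥bis P3·P0 via (24.735,30.855): [(0, 33.7504) (69, 25.6735) (69, 85) (0, 85)]  |A|=3814.8762
3. ⊥bis P3·P1 via (30.85,37.105): [(0, 33.7504) (6.0516, 33.042) (69, 43.3555) (69, 85) (0, 85)]  |A|=3258.3483
4. ⊥bis P3·P2 via (39.49,34.975): [(0, 33.7504) (6.0516, 33.042) (48.5966, 40.0126) (69, 51.2994) (69, 85) (0, 85)]  |A|=3177.3073
5. canonical 6-gon: [(0, 33.7504) (6.0516, 33.042) (48.5966, 40.0126) (69, 51.2994) (69, 85) (0, 85)]
6. shoelace: 3177.3073

Area of P3's cell: 3177.3073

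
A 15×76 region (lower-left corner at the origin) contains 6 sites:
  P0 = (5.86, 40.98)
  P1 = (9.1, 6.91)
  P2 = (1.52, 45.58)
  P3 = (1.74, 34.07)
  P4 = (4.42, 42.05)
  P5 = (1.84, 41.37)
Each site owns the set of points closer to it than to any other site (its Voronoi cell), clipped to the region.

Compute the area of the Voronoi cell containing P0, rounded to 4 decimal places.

Area of P0's cell: 145.8310

1. box [0,15]×[0,76]: [(0, 0) (15, 0) (15, 76) (0, 76)]
2. ⊥bis P0·P1 via (7.48,23.945): [(0, 23.2337) (15, 24.6601) (15, 76) (0, 76)]  |A|=780.7965
3. ⊥bis P0·P2 via (3.69,43.28): [(0, 39.7986) (0, 23.2337) (15, 24.6601) (15, 53.9507)]  |A|=343.9163
4. ⊥bis P0·P3 via (3.8,37.525): [(0, 39.7986) (0, 39.7907) (15, 30.8471) (15, 53.9507)]  |A|=173.336
5. ⊥bis P0·P4 via (5.14,41.515): [(12.9275, 51.9954) (2.674, 38.1963) (15, 30.8471) (15, 53.9507)]  |A|=146.6616
6. ⊥bis P0·P5 via (3.85,41.175): [(12.9275, 51.9954) (3.6942, 39.5693) (3.5125, 37.6964) (15, 30.8471) (15, 53.9507)]  |A|=145.831
7. canonical 5-gon: [(12.9275, 51.9954) (3.6942, 39.5693) (3.5125, 37.6964) (15, 30.8471) (15, 53.9507)]
8. shoelace: 145.831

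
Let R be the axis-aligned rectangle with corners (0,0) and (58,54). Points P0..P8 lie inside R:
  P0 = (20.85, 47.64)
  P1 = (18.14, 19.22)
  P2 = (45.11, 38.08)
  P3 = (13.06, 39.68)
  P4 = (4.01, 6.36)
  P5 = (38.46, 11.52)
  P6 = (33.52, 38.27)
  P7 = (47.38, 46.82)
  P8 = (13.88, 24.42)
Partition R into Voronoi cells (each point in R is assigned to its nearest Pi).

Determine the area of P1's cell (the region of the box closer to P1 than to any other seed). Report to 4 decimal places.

Area of P1's cell: 325.7278

1. box [0,58]×[0,54]: [(0, 0) (58, 0) (58, 54) (0, 54)]
2. ⊥bis P1·P0 via (19.495,33.43): [(0, 35.289) (0, 0) (58, 0) (58, 29.7583)]  |A|=1886.3715
3. ⊥bis P1·P2 via (31.625,28.65): [(28.9102, 32.5322) (0, 35.289) (0, 0) (51.6598, 0)]  |A|=1350.4092
4. ⊥bis P1·P3 via (15.6,29.45): [(28.9102, 32.5322) (28.2625, 32.594) (0, 25.5767) (0, 0) (51.6598, 0)]  |A|=1213.1626
5. ⊥bis P1·P4 via (11.075,12.79): [(28.9102, 32.5322) (28.2625, 32.594) (0, 25.5767) (0, 24.9587) (22.7154, 0) (51.6598, 0)]  |A|=929.6884
6. ⊥bis P1·P5 via (28.3,15.37): [(32.7323, 27.0666) (28.9102, 32.5322) (28.2625, 32.594) (0, 25.5767) (0, 24.9587) (22.5462, 0.186)]  |A|=534.754
7. ⊥bis P1·P6 via (25.83,28.745): [(31.6023, 24.0847) (22.756, 31.2268) (0, 25.5767) (0, 24.9587) (22.5462, 0.186)]  |A|=497.6039
8. ⊥bis P1·P7 via (32.76,33.02): [(31.6023, 24.0847) (22.756, 31.2268) (0, 25.5767) (0, 24.9587) (22.5462, 0.186)]  |A|=497.6039
9. ⊥bis P1·P8 via (16.01,21.82): [(31.6023, 24.0847) (25.1415, 29.3008) (8.4748, 15.647) (22.5462, 0.186)]  |A|=325.7278
10. canonical 4-gon: [(31.6023, 24.0847) (25.1415, 29.3008) (8.4748, 15.647) (22.5462, 0.186)]
11. shoelace: 325.7278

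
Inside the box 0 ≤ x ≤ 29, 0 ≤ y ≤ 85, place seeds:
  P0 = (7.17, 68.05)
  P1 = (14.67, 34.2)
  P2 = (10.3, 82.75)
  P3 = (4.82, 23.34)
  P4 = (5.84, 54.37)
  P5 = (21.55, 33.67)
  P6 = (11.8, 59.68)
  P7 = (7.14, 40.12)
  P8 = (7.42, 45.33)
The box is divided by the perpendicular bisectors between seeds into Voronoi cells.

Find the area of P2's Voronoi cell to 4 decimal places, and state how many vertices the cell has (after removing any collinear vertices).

1. box [0,29]×[0,85]: [(0, 0) (29, 0) (29, 85) (0, 85)]
2. ⊥bis P2·P0 via (8.735,75.4): [(0, 77.2599) (29, 71.0851) (29, 85) (0, 85)]  |A|=313.9979
3. ⊥bis P2·P1 via (12.485,58.475): [(0, 77.2599) (29, 71.0851) (29, 85) (0, 85)]  |A|=313.9979
4. ⊥bis P2·P3 via (7.56,53.045): [(0, 77.2599) (29, 71.0851) (29, 85) (0, 85)]  |A|=313.9979
5. ⊥bis P2·P4 via (8.07,68.56): [(0, 77.2599) (29, 71.0851) (29, 85) (0, 85)]  |A|=313.9979
6. ⊥bis P2·P5 via (15.925,58.21): [(0, 77.2599) (29, 71.0851) (29, 85) (0, 85)]  |A|=313.9979
7. ⊥bis P2·P6 via (11.05,71.215): [(0, 77.2599) (24.3335, 72.0787) (29, 72.3821) (29, 85) (0, 85)]  |A|=310.9716
8. ⊥bis P2·P7 via (8.72,61.435): [(0, 77.2599) (24.3335, 72.0787) (29, 72.3821) (29, 85) (0, 85)]  |A|=310.9716
9. ⊥bis P2·P8 via (8.86,64.04): [(0, 77.2599) (24.3335, 72.0787) (29, 72.3821) (29, 85) (0, 85)]  |A|=310.9716
10. canonical 5-gon: [(0, 77.2599) (24.3335, 72.0787) (29, 72.3821) (29, 85) (0, 85)]
11. shoelace: 310.9716

Area of P2's cell: 310.9716 (5 vertices)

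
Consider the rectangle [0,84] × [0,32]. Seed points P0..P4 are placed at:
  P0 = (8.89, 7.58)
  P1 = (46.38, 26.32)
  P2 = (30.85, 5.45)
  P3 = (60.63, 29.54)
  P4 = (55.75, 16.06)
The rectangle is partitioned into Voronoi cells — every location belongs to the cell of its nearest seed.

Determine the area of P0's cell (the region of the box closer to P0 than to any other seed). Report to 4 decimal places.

1. box [0,84]×[0,32]: [(0, 0) (84, 0) (84, 32) (0, 32)]
2. ⊥bis P0·P1 via (27.635,16.95): [(0, 0) (36.1077, 0) (20.112, 32) (0, 32)]  |A|=899.5159
3. ⊥bis P0·P2 via (19.87,6.515): [(0, 0) (19.2381, 0) (21.9795, 28.264) (20.112, 32) (0, 32)]  |A|=661.1143
4. ⊥bis P0·P3 via (34.76,18.56): [(0, 0) (19.2381, 0) (21.9795, 28.264) (20.112, 32) (0, 32)]  |A|=661.1143
5. ⊥bis P0·P4 via (32.32,11.82): [(0, 0) (19.2381, 0) (21.9795, 28.264) (20.112, 32) (0, 32)]  |A|=661.1143
6. canonical 5-gon: [(0, 0) (19.2381, 0) (21.9795, 28.264) (20.112, 32) (0, 32)]
7. shoelace: 661.1143

Area of P0's cell: 661.1143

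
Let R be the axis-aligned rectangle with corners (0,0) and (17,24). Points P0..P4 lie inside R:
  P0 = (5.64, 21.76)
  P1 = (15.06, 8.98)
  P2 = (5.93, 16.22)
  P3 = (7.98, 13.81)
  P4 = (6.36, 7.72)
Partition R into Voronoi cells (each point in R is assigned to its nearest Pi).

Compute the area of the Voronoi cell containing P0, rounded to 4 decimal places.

Area of P0's cell: 79.7426

1. box [0,17]×[0,24]: [(0, 0) (17, 0) (17, 24) (0, 24)]
2. ⊥bis P0·P1 via (10.35,15.37): [(0, 7.7411) (17, 20.2716) (17, 24) (0, 24)]  |A|=169.8915
3. ⊥bis P0·P2 via (5.785,18.99): [(0, 18.6872) (15.9856, 19.524) (17, 20.2716) (17, 24) (0, 24)]  |A|=82.4017
4. ⊥bis P0·P3 via (6.81,17.785): [(0, 18.6872) (12.0112, 19.3159) (17, 20.7843) (17, 24) (0, 24)]  |A|=79.7426
5. ⊥bis P0·P4 via (6,14.74): [(0, 18.6872) (12.0112, 19.3159) (17, 20.7843) (17, 24) (0, 24)]  |A|=79.7426
6. canonical 5-gon: [(0, 18.6872) (12.0112, 19.3159) (17, 20.7843) (17, 24) (0, 24)]
7. shoelace: 79.7426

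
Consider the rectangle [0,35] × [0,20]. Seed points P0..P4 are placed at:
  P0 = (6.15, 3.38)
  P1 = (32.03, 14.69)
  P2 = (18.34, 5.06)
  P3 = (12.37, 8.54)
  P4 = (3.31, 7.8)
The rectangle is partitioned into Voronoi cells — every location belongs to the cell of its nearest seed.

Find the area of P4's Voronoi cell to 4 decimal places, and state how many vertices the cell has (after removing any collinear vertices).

Area of P4's cell: 111.3525 (4 vertices)

1. box [0,35]×[0,20]: [(0, 0) (35, 0) (35, 20) (0, 20)]
2. ⊥bis P4·P0 via (4.73,5.59): [(0, 2.5508) (27.1568, 20) (0, 20)]  |A|=236.9323
3. ⊥bis P4·P1 via (17.67,11.245): [(0, 2.5508) (17.1172, 13.5492) (15.5697, 20) (0, 20)]  |A|=199.559
4. ⊥bis P4·P2 via (10.825,6.43): [(0, 2.5508) (11.4602, 9.9144) (13.2988, 20) (0, 20)]  |A|=167.0491
5. ⊥bis P4·P3 via (7.84,8.17): [(0, 2.5508) (7.8851, 7.6173) (6.8738, 20) (0, 20)]  |A|=111.3525
6. canonical 4-gon: [(0, 2.5508) (7.8851, 7.6173) (6.8738, 20) (0, 20)]
7. shoelace: 111.3525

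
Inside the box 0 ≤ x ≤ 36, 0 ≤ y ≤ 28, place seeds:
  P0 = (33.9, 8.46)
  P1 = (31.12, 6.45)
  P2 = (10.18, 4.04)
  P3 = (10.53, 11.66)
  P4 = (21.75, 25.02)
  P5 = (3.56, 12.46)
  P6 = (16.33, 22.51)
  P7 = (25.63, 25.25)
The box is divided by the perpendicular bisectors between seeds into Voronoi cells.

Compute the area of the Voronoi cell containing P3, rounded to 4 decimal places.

1. box [0,36]×[0,28]: [(0, 0) (36, 0) (36, 28) (0, 28)]
2. ⊥bis P3·P0 via (22.215,10.06): [(0, 0) (20.8375, 0) (24.6715, 28) (0, 28)]  |A|=637.1259
3. ⊥bis P3·P1 via (20.825,9.055): [(0, 0) (18.5338, 0) (23.5543, 19.8414) (24.6715, 28) (0, 28)]  |A|=614.2711
4. ⊥bis P3·P2 via (10.355,7.85): [(0, 8.3256) (20.4033, 7.3885) (23.5543, 19.8414) (24.6715, 28) (0, 28)]  |A|=460.8679
5. ⊥bis P3·P4 via (16.14,18.34): [(0, 8.3256) (20.4033, 7.3885) (21.9416, 13.4677) (4.6375, 28) (0, 28)]  |A|=312.2797
6. ⊥bis P3·P5 via (7.045,12.06): [(6.5817, 8.0233) (20.4033, 7.3885) (21.9416, 13.4677) (8.502, 24.7545)]  |A|=165.768
7. ⊥bis P3·P6 via (13.43,17.085): [(7.9575, 20.0104) (6.5817, 8.0233) (20.4033, 7.3885) (21.7337, 12.6462)]  |A|=124.3912
8. ⊥bis P3·P7 via (18.08,18.455): [(7.9575, 20.0104) (6.5817, 8.0233) (20.4033, 7.3885) (21.7337, 12.6462)]  |A|=124.3912
9. canonical 4-gon: [(7.9575, 20.0104) (6.5817, 8.0233) (20.4033, 7.3885) (21.7337, 12.6462)]
10. shoelace: 124.3912

Area of P3's cell: 124.3912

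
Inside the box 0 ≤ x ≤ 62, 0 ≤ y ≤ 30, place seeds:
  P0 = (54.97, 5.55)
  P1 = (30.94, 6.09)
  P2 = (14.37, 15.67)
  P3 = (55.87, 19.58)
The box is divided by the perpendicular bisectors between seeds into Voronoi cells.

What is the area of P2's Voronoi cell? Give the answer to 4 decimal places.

Area of P2's cell: 751.1097

1. box [0,62]×[0,30]: [(0, 0) (62, 0) (62, 30) (0, 30)]
2. ⊥bis P2·P0 via (34.67,10.61): [(0, 0) (32.0253, 0) (39.5032, 30) (0, 30)]  |A|=1072.9277
3. ⊥bis P2·P1 via (22.655,10.88): [(0, 0) (16.3647, 0) (33.7093, 30) (0, 30)]  |A|=751.1097
4. ⊥bis P2·P3 via (35.12,17.625): [(0, 0) (16.3647, 0) (33.7093, 30) (0, 30)]  |A|=751.1097
5. canonical 4-gon: [(0, 0) (16.3647, 0) (33.7093, 30) (0, 30)]
6. shoelace: 751.1097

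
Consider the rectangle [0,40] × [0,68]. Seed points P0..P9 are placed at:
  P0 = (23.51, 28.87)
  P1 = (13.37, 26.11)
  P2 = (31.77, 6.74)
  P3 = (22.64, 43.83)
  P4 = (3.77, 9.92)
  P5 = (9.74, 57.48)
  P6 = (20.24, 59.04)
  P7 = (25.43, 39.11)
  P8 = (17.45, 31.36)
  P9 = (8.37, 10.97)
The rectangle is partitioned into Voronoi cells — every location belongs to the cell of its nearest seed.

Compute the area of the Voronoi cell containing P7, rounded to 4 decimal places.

Area of P7's cell: 240.4647

1. box [0,40]×[0,68]: [(0, 0) (40, 0) (40, 68) (0, 68)]
2. ⊥bis P7·P0 via (24.47,33.99): [(0, 38.5781) (40, 31.0781) (40, 68) (0, 68)]  |A|=1326.875
3. ⊥bis P7·P1 via (19.4,32.61): [(0, 50.6072) (16.2513, 35.531) (40, 31.0781) (40, 68) (0, 68)]  |A|=1229.1305
4. ⊥bis P7·P2 via (28.6,22.925): [(0, 50.6072) (16.2513, 35.531) (40, 31.0781) (40, 68) (0, 68)]  |A|=1229.1305
5. ⊥bis P7·P3 via (24.035,41.47): [(15.3703, 36.3483) (16.2513, 35.531) (40, 31.0781) (40, 50.9069)]  |A|=251.932
6. ⊥bis P7·P4 via (14.6,24.515): [(15.3703, 36.3483) (16.2513, 35.531) (40, 31.0781) (40, 50.9069)]  |A|=251.932
7. ⊥bis P7·P5 via (17.585,48.295): [(15.3703, 36.3483) (16.2513, 35.531) (40, 31.0781) (40, 50.9069)]  |A|=251.932
8. ⊥bis P7·P6 via (22.835,49.075): [(15.3703, 36.3483) (16.2513, 35.531) (40, 31.0781) (40, 50.9069)]  |A|=251.932
9. ⊥bis P7·P8 via (21.44,35.235): [(18.5395, 38.2216) (22.2437, 34.4074) (40, 31.0781) (40, 50.9069)]  |A|=240.4647
10. ⊥bis P7·P9 via (16.9,25.04): [(18.5395, 38.2216) (22.2437, 34.4074) (40, 31.0781) (40, 50.9069)]  |A|=240.4647
11. canonical 4-gon: [(18.5395, 38.2216) (22.2437, 34.4074) (40, 31.0781) (40, 50.9069)]
12. shoelace: 240.4647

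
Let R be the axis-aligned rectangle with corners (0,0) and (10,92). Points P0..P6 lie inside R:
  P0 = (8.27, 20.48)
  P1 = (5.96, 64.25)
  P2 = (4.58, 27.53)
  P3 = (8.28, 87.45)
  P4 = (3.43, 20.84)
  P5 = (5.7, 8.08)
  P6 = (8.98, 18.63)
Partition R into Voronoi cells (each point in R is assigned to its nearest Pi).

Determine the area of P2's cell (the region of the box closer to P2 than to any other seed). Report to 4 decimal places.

Area of P2's cell: 213.5349

1. box [0,10]×[0,92]: [(0, 0) (10, 0) (10, 92) (0, 92)]
2. ⊥bis P2·P0 via (6.425,24.005): [(0, 20.6421) (10, 25.8762) (10, 92) (0, 92)]  |A|=687.4085
3. ⊥bis P2·P1 via (5.27,45.89): [(0, 46.0881) (0, 20.6421) (10, 25.8762) (10, 45.7122)]  |A|=226.41
4. ⊥bis P2·P3 via (6.43,57.49): [(0, 46.0881) (0, 20.6421) (10, 25.8762) (10, 45.7122)]  |A|=226.41
5. ⊥bis P2·P4 via (4.005,24.185): [(0, 46.0881) (0, 24.8735) (6.0856, 23.8274) (10, 25.8762) (10, 45.7122)]  |A|=213.5349
6. ⊥bis P2·P5 via (5.14,17.805): [(0, 46.0881) (0, 24.8735) (6.0856, 23.8274) (10, 25.8762) (10, 45.7122)]  |A|=213.5349
7. ⊥bis P2·P6 via (6.78,23.08): [(0, 46.0881) (0, 24.8735) (6.0856, 23.8274) (10, 25.8762) (10, 45.7122)]  |A|=213.5349
8. canonical 5-gon: [(0, 46.0881) (0, 24.8735) (6.0856, 23.8274) (10, 25.8762) (10, 45.7122)]
9. shoelace: 213.5349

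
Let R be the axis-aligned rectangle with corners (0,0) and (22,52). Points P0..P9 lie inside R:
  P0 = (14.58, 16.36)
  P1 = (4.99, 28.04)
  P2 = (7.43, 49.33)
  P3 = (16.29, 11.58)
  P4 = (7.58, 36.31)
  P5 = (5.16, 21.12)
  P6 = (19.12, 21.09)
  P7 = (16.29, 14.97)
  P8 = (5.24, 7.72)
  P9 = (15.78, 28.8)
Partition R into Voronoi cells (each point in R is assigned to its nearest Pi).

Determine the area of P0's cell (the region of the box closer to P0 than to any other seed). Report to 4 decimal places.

Area of P0's cell: 56.7549

1. box [0,22]×[0,52]: [(0, 0) (22, 0) (22, 52) (0, 52)]
2. ⊥bis P0·P1 via (9.785,22.2): [(0, 14.1659) (0, 0) (22, 0) (22, 32.2293)]  |A|=510.347
3. ⊥bis P0·P2 via (11.005,32.845): [(0, 14.1659) (0, 0) (22, 0) (22, 32.2293)]  |A|=510.347
4. ⊥bis P0·P3 via (15.435,13.97): [(0, 14.1659) (0, 8.4483) (22, 16.3186) (22, 32.2293)]  |A|=237.9117
5. ⊥bis P0·P4 via (11.08,26.335): [(17.613, 28.6273) (0, 14.1659) (0, 8.4483) (22, 16.3186) (22, 30.1666)]  |A|=233.3872
6. ⊥bis P0·P5 via (9.87,18.74): [(17.613, 28.6273) (12.9184, 24.7727) (5.6999, 10.4873) (22, 16.3186) (22, 30.1666)]  |A|=163.1032
7. ⊥bis P0·P6 via (16.85,18.725): [(12.1446, 23.2414) (5.6999, 10.4873) (20.0747, 15.6298)]  |A|=75.0979
8. ⊥bis P0·P7 via (15.435,15.665): [(17.4524, 18.1468) (12.1446, 23.2414) (5.6999, 10.4873) (13.4923, 13.275)]  |A|=63.7263
9. ⊥bis P0·P8 via (9.91,12.04): [(17.4524, 18.1468) (12.1446, 23.2414) (7.6946, 14.4349) (9.9423, 12.005) (13.4923, 13.275)]  |A|=56.8663
10. ⊥bis P0·P9 via (15.18,22.58): [(17.4524, 18.1468) (12.5715, 22.8316) (11.967, 22.8899) (7.6946, 14.4349) (9.9423, 12.005) (13.4923, 13.275)]  |A|=56.7549
11. canonical 6-gon: [(17.4524, 18.1468) (12.5715, 22.8316) (11.967, 22.8899) (7.6946, 14.4349) (9.9423, 12.005) (13.4923, 13.275)]
12. shoelace: 56.7549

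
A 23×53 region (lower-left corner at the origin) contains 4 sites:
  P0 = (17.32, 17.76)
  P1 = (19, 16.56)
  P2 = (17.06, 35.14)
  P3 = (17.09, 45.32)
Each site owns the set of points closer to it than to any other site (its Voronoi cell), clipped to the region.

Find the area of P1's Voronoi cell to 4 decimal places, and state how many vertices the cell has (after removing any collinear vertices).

Area of P1's cell: 204.6186 (3 vertices)

1. box [0,23]×[0,53]: [(0, 0) (23, 0) (23, 53) (0, 53)]
2. ⊥bis P1·P0 via (18.16,17.16): [(5.9029, 0) (23, 0) (23, 23.936)]  |A|=204.6186
3. ⊥bis P1·P2 via (18.03,25.85): [(5.9029, 0) (23, 0) (23, 23.936)]  |A|=204.6186
4. ⊥bis P1·P3 via (18.045,30.94): [(5.9029, 0) (23, 0) (23, 23.936)]  |A|=204.6186
5. canonical 3-gon: [(5.9029, 0) (23, 0) (23, 23.936)]
6. shoelace: 204.6186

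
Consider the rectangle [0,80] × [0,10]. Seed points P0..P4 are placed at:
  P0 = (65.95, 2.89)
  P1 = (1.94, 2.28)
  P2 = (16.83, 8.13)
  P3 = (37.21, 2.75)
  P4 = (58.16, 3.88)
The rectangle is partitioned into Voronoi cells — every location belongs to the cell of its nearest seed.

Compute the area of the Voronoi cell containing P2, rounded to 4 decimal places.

1. box [0,80]×[0,10]: [(0, 0) (80, 0) (80, 10) (0, 10)]
2. ⊥bis P2·P0 via (41.39,5.51): [(0, 0) (40.8022, 0) (41.869, 10) (0, 10)]  |A|=413.3559
3. ⊥bis P2·P1 via (9.385,5.205): [(11.4299, 0) (40.8022, 0) (41.869, 10) (7.5011, 10)]  |A|=318.7005
4. ⊥bis P2·P3 via (27.02,5.44): [(11.4299, 0) (25.5839, 0) (28.2238, 10) (7.5011, 10)]  |A|=174.3831
5. ⊥bis P2·P4 via (37.495,6.005): [(11.4299, 0) (25.5839, 0) (28.2238, 10) (7.5011, 10)]  |A|=174.3831
6. canonical 4-gon: [(11.4299, 0) (25.5839, 0) (28.2238, 10) (7.5011, 10)]
7. shoelace: 174.3831

Area of P2's cell: 174.3831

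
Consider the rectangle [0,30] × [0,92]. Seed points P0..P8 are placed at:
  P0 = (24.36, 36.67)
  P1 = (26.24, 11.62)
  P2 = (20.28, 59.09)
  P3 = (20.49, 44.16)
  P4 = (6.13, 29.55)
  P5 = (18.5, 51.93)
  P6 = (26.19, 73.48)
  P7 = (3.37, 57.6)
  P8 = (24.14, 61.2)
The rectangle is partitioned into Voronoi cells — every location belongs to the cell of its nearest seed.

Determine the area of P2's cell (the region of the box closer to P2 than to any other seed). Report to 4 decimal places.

Area of P2's cell: 133.3728

1. box [0,30]×[0,92]: [(0, 0) (30, 0) (30, 92) (0, 92)]
2. ⊥bis P2·P0 via (22.32,47.88): [(0, 43.8182) (30, 49.2776) (30, 92) (0, 92)]  |A|=1363.5629
3. ⊥bis P2·P1 via (23.26,35.355): [(0, 43.8182) (30, 49.2776) (30, 92) (0, 92)]  |A|=1363.5629
4. ⊥bis P2·P3 via (20.385,51.625): [(0, 51.3383) (30, 51.7602) (30, 92) (0, 92)]  |A|=1213.5223
5. ⊥bis P2·P4 via (13.205,44.32): [(0, 51.3383) (30, 51.7602) (30, 92) (0, 92)]  |A|=1213.5223
6. ⊥bis P2·P5 via (19.39,55.51): [(0, 60.3304) (30, 52.8723) (30, 92) (0, 92)]  |A|=1061.9589
7. ⊥bis P2·P6 via (23.235,66.285): [(0, 75.8277) (0, 60.3304) (30, 52.8723) (30, 63.5066)]  |A|=391.9728
8. ⊥bis P2·P7 via (11.825,58.345): [(10.6707, 71.4452) (11.911, 57.3693) (30, 52.8723) (30, 63.5066)]  |A|=227.2973
9. ⊥bis P2·P8 via (22.21,60.145): [(17.5853, 68.6053) (10.6707, 71.4452) (11.911, 57.3693) (25.5856, 53.9698)]  |A|=133.3728
10. canonical 4-gon: [(17.5853, 68.6053) (10.6707, 71.4452) (11.911, 57.3693) (25.5856, 53.9698)]
11. shoelace: 133.3728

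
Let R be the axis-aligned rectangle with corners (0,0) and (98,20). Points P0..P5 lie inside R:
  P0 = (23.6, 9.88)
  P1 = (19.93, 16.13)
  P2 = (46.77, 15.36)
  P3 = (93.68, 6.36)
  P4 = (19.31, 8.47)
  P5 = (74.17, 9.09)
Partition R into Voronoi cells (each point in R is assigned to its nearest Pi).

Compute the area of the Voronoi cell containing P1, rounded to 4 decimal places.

Area of P1's cell: 193.2716

1. box [0,98]×[0,20]: [(0, 0) (98, 0) (98, 20) (0, 20)]
2. ⊥bis P1·P0 via (21.765,13.005): [(0, 0.2246) (33.6775, 20) (0, 20)]  |A|=332.9928
3. ⊥bis P1·P2 via (33.35,15.745): [(0, 0.2246) (33.4686, 19.8773) (33.4721, 20) (0, 20)]  |A|=332.9802
4. ⊥bis P1·P3 via (56.805,11.245): [(0, 0.2246) (33.4686, 19.8773) (33.4721, 20) (0, 20)]  |A|=332.9802
5. ⊥bis P1·P4 via (19.62,12.3): [(0, 13.888) (20.45, 12.2328) (33.4686, 19.8773) (33.4721, 20) (0, 20)]  |A|=193.2716
6. ⊥bis P1·P5 via (47.05,12.61): [(0, 13.888) (20.45, 12.2328) (33.4686, 19.8773) (33.4721, 20) (0, 20)]  |A|=193.2716
7. canonical 5-gon: [(0, 13.888) (20.45, 12.2328) (33.4686, 19.8773) (33.4721, 20) (0, 20)]
8. shoelace: 193.2716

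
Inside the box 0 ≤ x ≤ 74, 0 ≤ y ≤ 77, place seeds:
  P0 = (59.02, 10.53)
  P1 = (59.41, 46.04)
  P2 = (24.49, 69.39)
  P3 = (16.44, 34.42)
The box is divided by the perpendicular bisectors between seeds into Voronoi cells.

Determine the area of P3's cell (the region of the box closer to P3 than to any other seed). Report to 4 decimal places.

Area of P3's cell: 1854.6900

1. box [0,74]×[0,77]: [(0, 0) (74, 0) (74, 77) (0, 77)]
2. ⊥bis P3·P0 via (37.73,22.475): [(0, 0) (25.1201, 0) (68.3219, 77) (0, 77)]  |A|=3597.5178
3. ⊥bis P3·P1 via (37.925,40.23): [(0, 0) (25.1201, 0) (41.1014, 28.4839) (27.9816, 77) (0, 77)]  |A|=2618.9424
4. ⊥bis P3·P2 via (20.465,51.905): [(0, 56.616) (0, 0) (25.1201, 0) (41.1014, 28.4839) (35.7173, 48.394)]  |A|=1854.69
5. canonical 5-gon: [(0, 56.616) (0, 0) (25.1201, 0) (41.1014, 28.4839) (35.7173, 48.394)]
6. shoelace: 1854.69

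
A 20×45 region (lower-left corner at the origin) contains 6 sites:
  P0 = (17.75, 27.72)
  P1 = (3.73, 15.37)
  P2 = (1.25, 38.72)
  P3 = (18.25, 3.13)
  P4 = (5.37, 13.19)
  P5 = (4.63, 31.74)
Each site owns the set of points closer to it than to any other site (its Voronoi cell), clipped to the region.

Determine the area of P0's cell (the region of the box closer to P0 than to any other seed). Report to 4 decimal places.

1. box [0,20]×[0,45]: [(0, 0) (20, 0) (20, 45) (0, 45)]
2. ⊥bis P0·P1 via (10.74,21.545): [(0, 33.7373) (20, 11.0328) (20, 45) (0, 45)]  |A|=452.2987
3. ⊥bis P0·P2 via (9.5,33.22): [(5.6038, 27.3757) (20, 11.0328) (20, 45) (17.3533, 45)]  |A|=267.8216
4. ⊥bis P0·P3 via (18,15.425): [(5.6038, 27.3757) (16.1639, 15.3877) (20, 15.4657) (20, 45) (17.3533, 45)]  |A|=259.3192
5. ⊥bis P0·P4 via (11.56,20.455): [(5.6038, 27.3757) (12.1219, 19.9763) (17.476, 15.4143) (20, 15.4657) (20, 45) (17.3533, 45)]  |A|=256.2549
6. ⊥bis P0·P5 via (11.19,29.73): [(14.6061, 40.8792) (9.2132, 23.2783) (12.1219, 19.9763) (17.476, 15.4143) (20, 15.4657) (20, 45) (17.3533, 45)]  |A|=213.4421
7. canonical 7-gon: [(14.6061, 40.8792) (9.2132, 23.2783) (12.1219, 19.9763) (17.476, 15.4143) (20, 15.4657) (20, 45) (17.3533, 45)]
8. shoelace: 213.4421

Area of P0's cell: 213.4421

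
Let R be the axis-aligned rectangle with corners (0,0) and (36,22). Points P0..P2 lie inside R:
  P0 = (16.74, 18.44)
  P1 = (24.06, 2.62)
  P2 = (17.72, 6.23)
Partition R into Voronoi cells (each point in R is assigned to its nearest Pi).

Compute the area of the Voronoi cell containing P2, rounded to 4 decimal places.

1. box [0,36]×[0,22]: [(0, 0) (36, 0) (36, 22) (0, 22)]
2. ⊥bis P2·P0 via (17.23,12.335): [(0, 10.9521) (0, 0) (36, 0) (36, 13.8415)]  |A|=446.2849
3. ⊥bis P2·P1 via (20.89,4.425): [(25.7849, 13.0216) (0, 10.9521) (0, 0) (18.3704, 0)]  |A|=260.8057
4. canonical 4-gon: [(25.7849, 13.0216) (0, 10.9521) (0, 0) (18.3704, 0)]
5. shoelace: 260.8057

Area of P2's cell: 260.8057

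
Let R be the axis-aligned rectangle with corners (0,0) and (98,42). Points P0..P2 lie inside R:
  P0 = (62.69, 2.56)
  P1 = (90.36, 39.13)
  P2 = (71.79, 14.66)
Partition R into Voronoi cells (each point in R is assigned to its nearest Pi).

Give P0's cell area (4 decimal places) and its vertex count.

1. box [0,98]×[0,42]: [(0, 0) (98, 0) (98, 42) (0, 42)]
2. ⊥bis P0·P1 via (76.525,20.845): [(0, 0) (98, 0) (98, 4.5963) (48.5655, 42) (0, 42)]  |A|=3191.4852
3. ⊥bis P0·P2 via (67.24,8.61): [(0, 0) (78.6885, 0) (22.8423, 42) (0, 42)]  |A|=2132.1462
4. canonical 4-gon: [(0, 0) (78.6885, 0) (22.8423, 42) (0, 42)]
5. shoelace: 2132.1462

Area of P0's cell: 2132.1462 (4 vertices)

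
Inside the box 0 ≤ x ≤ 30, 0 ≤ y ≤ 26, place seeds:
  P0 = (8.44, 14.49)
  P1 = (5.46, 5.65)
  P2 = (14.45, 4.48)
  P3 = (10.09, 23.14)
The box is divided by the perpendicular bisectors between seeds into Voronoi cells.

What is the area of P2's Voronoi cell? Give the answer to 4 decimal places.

Area of P2's cell: 283.8687

1. box [0,30]×[0,26]: [(0, 0) (30, 0) (30, 26) (0, 26)]
2. ⊥bis P2·P0 via (11.445,9.485): [(0, 2.6134) (0, 0) (30, 0) (30, 20.6254)]  |A|=348.5826
3. ⊥bis P2·P1 via (9.955,5.065): [(10.4527, 8.8892) (9.2958, 0) (30, 0) (30, 20.6254)]  |A|=293.6076
4. ⊥bis P2·P3 via (12.27,13.81): [(22.7123, 16.2499) (10.4527, 8.8892) (9.2958, 0) (30, 0) (30, 17.9527)]  |A|=283.8687
5. canonical 5-gon: [(22.7123, 16.2499) (10.4527, 8.8892) (9.2958, 0) (30, 0) (30, 17.9527)]
6. shoelace: 283.8687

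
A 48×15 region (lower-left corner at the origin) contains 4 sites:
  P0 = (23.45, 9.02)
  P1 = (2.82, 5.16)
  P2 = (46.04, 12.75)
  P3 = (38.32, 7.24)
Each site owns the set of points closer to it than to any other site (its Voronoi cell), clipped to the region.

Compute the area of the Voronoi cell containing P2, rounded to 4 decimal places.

Area of P2's cell: 61.7977

1. box [0,48]×[0,15]: [(0, 0) (48, 0) (48, 15) (0, 15)]
2. ⊥bis P2·P0 via (34.745,10.885): [(36.5423, 0) (48, 0) (48, 15) (34.0655, 15)]  |A|=190.4412
3. ⊥bis P2·P1 via (24.43,8.955): [(36.5423, 0) (48, 0) (48, 15) (34.0655, 15)]  |A|=190.4412
4. ⊥bis P2·P3 via (42.18,9.995): [(48, 1.8407) (48, 15) (38.6078, 15)]  |A|=61.7977
5. canonical 3-gon: [(48, 1.8407) (48, 15) (38.6078, 15)]
6. shoelace: 61.7977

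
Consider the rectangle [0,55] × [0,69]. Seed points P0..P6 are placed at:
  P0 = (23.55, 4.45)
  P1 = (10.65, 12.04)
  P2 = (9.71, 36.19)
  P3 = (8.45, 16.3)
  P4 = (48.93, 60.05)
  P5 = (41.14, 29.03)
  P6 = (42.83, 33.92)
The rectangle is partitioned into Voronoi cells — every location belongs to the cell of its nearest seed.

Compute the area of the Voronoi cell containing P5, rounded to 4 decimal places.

Area of P5's cell: 627.6854

1. box [0,55]×[0,69]: [(0, 0) (55, 0) (55, 69) (0, 69)]
2. ⊥bis P5·P0 via (32.345,16.74): [(0, 39.8868) (55, 0.5276) (55, 69) (0, 69)]  |A|=2683.6045
3. ⊥bis P5·P1 via (25.895,20.535): [(0, 67.0058) (25.1343, 21.9001) (55, 0.5276) (55, 69) (0, 69)]  |A|=2342.7963
4. ⊥bis P5·P2 via (25.425,32.61): [(23.6088, 24.6377) (25.1343, 21.9001) (55, 0.5276) (55, 69) (33.7149, 69)]  |A|=1571.4198
5. ⊥bis P5·P3 via (24.795,22.665): [(23.7631, 25.3148) (24.9967, 22.1471) (25.1343, 21.9001) (55, 0.5276) (55, 69) (33.7149, 69)]  |A|=1570.7578
6. ⊥bis P5·P4 via (45.035,44.54): [(29.0568, 48.5526) (23.7631, 25.3148) (24.9967, 22.1471) (25.1343, 21.9001) (55, 0.5276) (55, 42.0375)]  |A|=1003.3991
7. ⊥bis P5·P6 via (41.985,31.475): [(26.3939, 36.8633) (23.7631, 25.3148) (24.9967, 22.1471) (25.1343, 21.9001) (55, 0.5276) (55, 26.977)]  |A|=627.6854
8. canonical 6-gon: [(26.3939, 36.8633) (23.7631, 25.3148) (24.9967, 22.1471) (25.1343, 21.9001) (55, 0.5276) (55, 26.977)]
9. shoelace: 627.6854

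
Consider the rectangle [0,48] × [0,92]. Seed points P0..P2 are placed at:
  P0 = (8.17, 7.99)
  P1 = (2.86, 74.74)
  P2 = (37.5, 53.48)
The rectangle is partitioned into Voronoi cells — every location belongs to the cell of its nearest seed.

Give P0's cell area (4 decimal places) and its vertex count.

Area of P0's cell: 1425.0484 (5 vertices)

1. box [0,48]×[0,92]: [(0, 0) (48, 0) (48, 92) (0, 92)]
2. ⊥bis P0·P1 via (5.515,41.365): [(0, 40.9263) (0, 0) (48, 0) (48, 44.7447)]  |A|=2056.1036
3. ⊥bis P0·P2 via (22.835,30.735): [(6.2567, 41.424) (0, 40.9263) (0, 0) (48, 0) (48, 14.5097)]  |A|=1425.0484
4. canonical 5-gon: [(6.2567, 41.424) (0, 40.9263) (0, 0) (48, 0) (48, 14.5097)]
5. shoelace: 1425.0484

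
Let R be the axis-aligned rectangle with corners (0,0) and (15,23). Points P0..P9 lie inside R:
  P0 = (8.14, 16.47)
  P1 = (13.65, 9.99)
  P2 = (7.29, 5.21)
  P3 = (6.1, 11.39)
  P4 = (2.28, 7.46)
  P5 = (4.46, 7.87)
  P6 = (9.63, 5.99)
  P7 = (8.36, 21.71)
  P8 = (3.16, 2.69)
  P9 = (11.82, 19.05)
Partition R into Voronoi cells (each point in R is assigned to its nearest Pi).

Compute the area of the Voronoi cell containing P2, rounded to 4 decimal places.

1. box [0,15]×[0,23]: [(0, 0) (15, 0) (15, 23) (0, 23)]
2. ⊥bis P2·P0 via (7.715,10.84): [(0, 11.4224) (0, 0) (15, 0) (15, 10.2901)]  |A|=162.8435
3. ⊥bis P2·P1 via (10.47,7.6): [(8.0541, 10.8144) (0, 11.4224) (0, 0) (15, 0) (15, 1.5726)]  |A|=132.5685
4. ⊥bis P2·P3 via (6.695,8.3): [(9.5332, 8.8465) (0, 7.0108) (0, 0) (15, 0) (15, 1.5726)]  |A|=104.0652
5. ⊥bis P2·P4 via (4.785,6.335): [(9.5332, 8.8465) (5.5702, 8.0834) (1.9399, 0) (15, 0) (15, 1.5726)]  |A|=76.6986
6. ⊥bis P2·P5 via (5.875,6.54): [(9.5332, 8.8465) (7.7136, 8.4961) (3.964, 4.5068) (1.9399, 0) (15, 0) (15, 1.5726)]  |A|=73.197
7. ⊥bis P2·P6 via (8.46,5.6): [(7.552, 8.3241) (3.964, 4.5068) (1.9399, 0) (10.3267, 0)]  |A|=39.1282
8. ⊥bis P2·P7 via (7.825,13.46): [(7.552, 8.3241) (3.964, 4.5068) (1.9399, 0) (10.3267, 0)]  |A|=39.1282
9. ⊥bis P2·P8 via (5.225,3.95): [(7.552, 8.3241) (4.5226, 5.1012) (7.6352, 0) (10.3267, 0)]  |A|=23.9447
10. ⊥bis P2·P9 via (9.555,12.13): [(7.552, 8.3241) (4.5226, 5.1012) (7.6352, 0) (10.3267, 0)]  |A|=23.9447
11. canonical 4-gon: [(7.552, 8.3241) (4.5226, 5.1012) (7.6352, 0) (10.3267, 0)]
12. shoelace: 23.9447

Area of P2's cell: 23.9447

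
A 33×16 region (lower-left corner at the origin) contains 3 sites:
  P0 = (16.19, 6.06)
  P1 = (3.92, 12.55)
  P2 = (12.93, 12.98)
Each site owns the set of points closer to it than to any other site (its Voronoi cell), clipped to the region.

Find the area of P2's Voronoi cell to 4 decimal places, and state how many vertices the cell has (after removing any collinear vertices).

1. box [0,33]×[0,16]: [(0, 0) (33, 0) (33, 16) (0, 16)]
2. ⊥bis P2·P0 via (14.56,9.52): [(0, 2.6608) (28.3151, 16) (0, 16)]  |A|=188.8502
3. ⊥bis P2·P1 via (8.425,12.765): [(8.7114, 6.7647) (28.3151, 16) (8.2706, 16)]  |A|=92.5582
4. canonical 3-gon: [(8.7114, 6.7647) (28.3151, 16) (8.2706, 16)]
5. shoelace: 92.5582

Area of P2's cell: 92.5582 (3 vertices)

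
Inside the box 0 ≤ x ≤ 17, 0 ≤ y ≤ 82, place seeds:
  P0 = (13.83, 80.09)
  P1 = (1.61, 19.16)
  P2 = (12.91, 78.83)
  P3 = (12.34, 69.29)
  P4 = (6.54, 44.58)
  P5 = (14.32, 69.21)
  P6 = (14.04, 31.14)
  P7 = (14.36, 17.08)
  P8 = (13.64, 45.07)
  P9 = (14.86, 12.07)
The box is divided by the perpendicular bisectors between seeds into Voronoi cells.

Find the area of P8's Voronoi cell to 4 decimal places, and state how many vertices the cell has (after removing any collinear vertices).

Area of P8's cell: 134.8762 (5 vertices)

1. box [0,17]×[0,82]: [(0, 0) (17, 0) (17, 82) (0, 82)]
2. ⊥bis P8·P0 via (13.735,62.58): [(0, 62.6545) (0, 0) (17, 0) (17, 62.5623)]  |A|=1064.3428
3. ⊥bis P8·P1 via (7.625,32.115): [(0, 62.6545) (0, 35.6553) (17, 27.7622) (17, 62.5623)]  |A|=525.2943
4. ⊥bis P8·P2 via (13.275,61.95): [(0, 61.663) (0, 35.6553) (17, 27.7622) (17, 62.0305)]  |A|=512.3462
5. ⊥bis P8·P3 via (12.99,57.18): [(0, 56.4828) (0, 35.6553) (17, 27.7622) (17, 57.3952)]  |A|=428.9145
6. ⊥bis P8·P4 via (10.09,44.825): [(9.2512, 56.9793) (11.0778, 30.5119) (17, 27.7622) (17, 57.3952)]  |A|=190.6719
7. ⊥bis P8·P5 via (13.98,57.14): [(12.842, 57.1721) (9.2512, 56.9793) (11.0778, 30.5119) (17, 27.7622) (17, 57.0549)]  |A|=189.9644
8. ⊥bis P8·P6 via (13.84,38.105): [(12.842, 57.1721) (9.2512, 56.9793) (10.5603, 38.0108) (17, 38.1957) (17, 57.0549)]  |A|=134.8762
9. ⊥bis P8·P7 via (14,31.075): [(12.842, 57.1721) (9.2512, 56.9793) (10.5603, 38.0108) (17, 38.1957) (17, 57.0549)]  |A|=134.8762
10. ⊥bis P8·P9 via (14.25,28.57): [(12.842, 57.1721) (9.2512, 56.9793) (10.5603, 38.0108) (17, 38.1957) (17, 57.0549)]  |A|=134.8762
11. canonical 5-gon: [(12.842, 57.1721) (9.2512, 56.9793) (10.5603, 38.0108) (17, 38.1957) (17, 57.0549)]
12. shoelace: 134.8762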